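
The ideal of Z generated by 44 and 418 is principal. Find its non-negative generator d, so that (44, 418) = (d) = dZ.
In the PID Z, (a, b) is generated by gcd(a, b). Compute gcd(418, 44) with the extended Euclidean algorithm, tracking rows (r, s, t) with s·418 + t·44 = r:
  row A: (418, 1, 0)   [1·418 + 0·44 = 418]
  row B: (44, 0, 1)   [0·418 + 1·44 = 44]
  418 = 9·44 + 22   → row C = row A − 9·row B = (22, 1, −9)   [check: 1·418 − 9·44 = 22]
  44 = 2·22 + 0   → remainder 0, stop. gcd = 22 (last nonzero row C).
So gcd(44, 418) = 22, with Bézout identity 1·418 − 9·44 = 22. Containment (⊇): the Bézout identity exhibits 22 as an element of (44, 418), giving (22) ⊆ (44, 418). Containment (⊆): since 22 | 44 and 22 | 418 (44 = 22·2, 418 = 22·19), every Z-linear combination of 44 and 418 is divisible by 22, so (44, 418) ⊆ (22). Therefore (44, 418) = (22), d = 22.

Final answer: (44, 418) = (22); d = 22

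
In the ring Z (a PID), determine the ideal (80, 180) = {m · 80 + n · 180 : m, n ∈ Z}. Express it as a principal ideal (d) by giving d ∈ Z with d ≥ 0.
(80, 180) = (20); d = 20

In the PID Z, (a, b) is generated by gcd(a, b). Compute gcd(180, 80) with the extended Euclidean algorithm, tracking rows (r, s, t) with s·180 + t·80 = r:
  row A: (180, 1, 0)   [1·180 + 0·80 = 180]
  row B: (80, 0, 1)   [0·180 + 1·80 = 80]
  180 = 2·80 + 20   → row C = row A − 2·row B = (20, 1, −2)   [check: 1·180 − 2·80 = 20]
  80 = 4·20 + 0   → remainder 0, stop. gcd = 20 (last nonzero row C).
So gcd(80, 180) = 20, with Bézout identity 1·180 − 2·80 = 20. Containment (⊇): the Bézout identity exhibits 20 as an element of (80, 180), giving (20) ⊆ (80, 180). Containment (⊆): since 20 | 80 and 20 | 180 (80 = 20·4, 180 = 20·9), every Z-linear combination of 80 and 180 is divisible by 20, so (80, 180) ⊆ (20). Therefore (80, 180) = (20), d = 20.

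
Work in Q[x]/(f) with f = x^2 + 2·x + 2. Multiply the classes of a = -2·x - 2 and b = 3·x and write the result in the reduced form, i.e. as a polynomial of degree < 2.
a · b ≡ 6·x + 12 (mod f(x))

First multiply in Q[x] without reducing: a · b = -6·x^2 - 6·x. Now divide by f(x) = x^2 + 2·x + 2, eliminating the leading term at each step:
  leading term -6·x^2: subtract (-6)·f(x) = -6·x^2 - 12·x - 12, leaving 6·x + 12
The degree is now < 2, so this is the remainder. Hence a · b ≡ 6·x + 12 in Q[x]/(f).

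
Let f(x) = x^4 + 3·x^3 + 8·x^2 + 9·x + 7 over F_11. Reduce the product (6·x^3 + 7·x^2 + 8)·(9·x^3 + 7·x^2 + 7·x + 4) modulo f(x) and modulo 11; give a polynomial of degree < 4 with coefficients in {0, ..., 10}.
Multiply as integer polynomials: a · b = 54·x^6 + 105·x^5 + 91·x^4 + 145·x^3 + 84·x^2 + 56·x + 32. Reducing coefficients mod 11: a · b ≡ 10·x^6 + 6·x^5 + 3·x^4 + 2·x^3 + 7·x^2 + x + 10. Now divide by f(x) = x^4 + 3·x^3 + 8·x^2 + 9·x + 7 in F_11[x], eliminating the leading term at each step:
  leading term 10·x^6: subtract (10·x^2)·f(x) = 10·x^6 + 8·x^5 + 3·x^4 + 2·x^3 + 4·x^2, leaving 9·x^5 + 3·x^2 + x + 10 (coefficients mod 11)
  leading term 9·x^5: subtract (9·x)·f(x) = 9·x^5 + 5·x^4 + 6·x^3 + 4·x^2 + 8·x, leaving 6·x^4 + 5·x^3 + 10·x^2 + 4·x + 10 (coefficients mod 11)
  leading term 6·x^4: subtract (6)·f(x) = 6·x^4 + 7·x^3 + 4·x^2 + 10·x + 9, leaving 9·x^3 + 6·x^2 + 5·x + 1 (coefficients mod 11)
The degree is now < 4, so this is the remainder. Hence a · b ≡ 9·x^3 + 6·x^2 + 5·x + 1 in F_11[x]/(f).

Final answer: a · b ≡ 9·x^3 + 6·x^2 + 5·x + 1 (mod f(x))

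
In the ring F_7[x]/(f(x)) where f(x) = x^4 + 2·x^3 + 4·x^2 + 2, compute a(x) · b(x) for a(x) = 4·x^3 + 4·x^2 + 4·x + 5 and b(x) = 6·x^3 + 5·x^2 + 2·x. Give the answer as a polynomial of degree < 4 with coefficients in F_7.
Multiply as integer polynomials: a · b = 24·x^6 + 44·x^5 + 52·x^4 + 58·x^3 + 33·x^2 + 10·x. Reducing coefficients mod 7: a · b ≡ 3·x^6 + 2·x^5 + 3·x^4 + 2·x^3 + 5·x^2 + 3·x. Now divide by f(x) = x^4 + 2·x^3 + 4·x^2 + 2 in F_7[x], eliminating the leading term at each step:
  leading term 3·x^6: subtract (3·x^2)·f(x) = 3·x^6 + 6·x^5 + 5·x^4 + 6·x^2, leaving 3·x^5 + 5·x^4 + 2·x^3 + 6·x^2 + 3·x (coefficients mod 7)
  leading term 3·x^5: subtract (3·x)·f(x) = 3·x^5 + 6·x^4 + 5·x^3 + 6·x, leaving 6·x^4 + 4·x^3 + 6·x^2 + 4·x (coefficients mod 7)
  leading term 6·x^4: subtract (6)·f(x) = 6·x^4 + 5·x^3 + 3·x^2 + 5, leaving 6·x^3 + 3·x^2 + 4·x + 2 (coefficients mod 7)
The degree is now < 4, so this is the remainder. Hence a · b ≡ 6·x^3 + 3·x^2 + 4·x + 2 in F_7[x]/(f).

Final answer: a · b ≡ 6·x^3 + 3·x^2 + 4·x + 2 (mod f(x))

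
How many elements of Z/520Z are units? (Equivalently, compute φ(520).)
An element a ∈ Z/520Z is a unit iff gcd(a, 520) = 1, so the number of units is φ(520). φ is multiplicative, with φ(p^e) = p^e − p^(e−1). Factorise 520 = 2^3 · 5 · 13. Then
  φ(520) = (2^3 − 2^2) · (5 − 1) · (13 − 1) = 4 · 4 · 12 = 192.

Final answer: Z/520Z has φ(520) = 192 units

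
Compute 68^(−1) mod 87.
68^(−1) ≡ 32 (mod 87)

Apply the extended Euclidean algorithm to (87, 68), tracking rows (r, s, t) with s·87 + t·68 = r. Each division r_prev = q·r_cur + r_new produces the new row as (previous row) − q·(current row):
  row A: (87, 1, 0)   [1·87 + 0·68 = 87]
  row B: (68, 0, 1)   [0·87 + 1·68 = 68]
  87 = 1·68 + 19   → row C = row A − 1·row B = (19, 1, −1)   [check: 1·87 − 1·68 = 19]
  68 = 3·19 + 11   → row D = row B − 3·row C = (11, −3, 4)   [check: −3·87 + 4·68 = 11]
  19 = 1·11 + 8   → row E = row C − 1·row D = (8, 4, −5)   [check: 4·87 − 5·68 = 8]
  11 = 1·8 + 3   → row F = row D − 1·row E = (3, −7, 9)   [check: −7·87 + 9·68 = 3]
  8 = 2·3 + 2   → row G = row E − 2·row F = (2, 18, −23)   [check: 18·87 − 23·68 = 2]
  3 = 1·2 + 1   → row H = row F − 1·row G = (1, −25, 32)   [check: −25·87 + 32·68 = 1]
  2 = 2·1 + 0   → remainder 0, stop. gcd = 1 (last nonzero row H).
The gcd is 1, so 68 is invertible mod 87. The last nonzero row gives −25·87 + 32·68 = 1, so t = 32. So 68^(−1) ≡ 32 (mod 87). Verify: 68 · 32 = 2176 ≡ 1 (mod 87). ✓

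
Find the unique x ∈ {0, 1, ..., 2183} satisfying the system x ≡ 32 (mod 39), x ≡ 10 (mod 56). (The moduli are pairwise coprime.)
x ≡ 2138 (mod 2184); the representative in [0, 2184) is 2138

The moduli 39, 56 are pairwise coprime, so by the CRT there is a unique solution mod 39·56 = 2184.
Solve by successive substitution. Start with x ≡ 32 (mod 39).
  Combine with x ≡ 10 (mod 56): write x = 32 + 39·t and require 32 + 39·t ≡ 10 (mod 56), i.e. 39·t ≡ 10 − 32 ≡ 34 (mod 56). Since 39^(−1) ≡ 23 (mod 56), t ≡ 23·34 ≡ 54 (mod 56). So x ≡ 32 + 39·54 = 2138 (mod 2184).
Unique solution in [0, 2184): x = 2138.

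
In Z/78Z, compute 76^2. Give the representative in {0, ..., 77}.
4

Use repeated squaring. Binary(2) = 10. Walk through the bits of the exponent 2 left-to-right: at each bit after the leading one, square the running value, then multiply by 76 if the bit is 1 (always reducing mod 78):
  bit 1 = 1 (leading): start with 76.
  bit 2 = 0: square 76^2 = 5776 ≡ 4 (mod 78).
Final value: 76^2 ≡ 4 (mod 78).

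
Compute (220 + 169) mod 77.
4

Reduce the summands first: 220 ≡ 66, 169 ≡ 15 (mod 77), so 220 + 169 ≡ 66 + 15 (mod 77). 66 + 15 = 81; 81 = 1·77 + 4, so (220 + 169) mod 77 = 4.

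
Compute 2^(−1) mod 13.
2^(−1) ≡ 7 (mod 13)

Apply the extended Euclidean algorithm to (13, 2), tracking rows (r, s, t) with s·13 + t·2 = r. Each division r_prev = q·r_cur + r_new produces the new row as (previous row) − q·(current row):
  row A: (13, 1, 0)   [1·13 + 0·2 = 13]
  row B: (2, 0, 1)   [0·13 + 1·2 = 2]
  13 = 6·2 + 1   → row C = row A − 6·row B = (1, 1, −6)   [check: 1·13 − 6·2 = 1]
  2 = 2·1 + 0   → remainder 0, stop. gcd = 1 (last nonzero row C).
The gcd is 1, so 2 is invertible mod 13. The last nonzero row gives 1·13 − 6·2 = 1, so t = −6. So 2^(−1) ≡ −6 ≡ 7 (mod 13). Verify: 2 · 7 = 14 ≡ 1 (mod 13). ✓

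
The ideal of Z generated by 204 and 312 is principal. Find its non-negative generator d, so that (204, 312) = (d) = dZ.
In the PID Z, (a, b) is generated by gcd(a, b). Compute gcd(312, 204) with the extended Euclidean algorithm, tracking rows (r, s, t) with s·312 + t·204 = r:
  row A: (312, 1, 0)   [1·312 + 0·204 = 312]
  row B: (204, 0, 1)   [0·312 + 1·204 = 204]
  312 = 1·204 + 108   → row C = row A − 1·row B = (108, 1, −1)   [check: 1·312 − 1·204 = 108]
  204 = 1·108 + 96   → row D = row B − 1·row C = (96, −1, 2)   [check: −1·312 + 2·204 = 96]
  108 = 1·96 + 12   → row E = row C − 1·row D = (12, 2, −3)   [check: 2·312 − 3·204 = 12]
  96 = 8·12 + 0   → remainder 0, stop. gcd = 12 (last nonzero row E).
So gcd(204, 312) = 12, with Bézout identity 2·312 − 3·204 = 12. Containment (⊇): the Bézout identity exhibits 12 as an element of (204, 312), giving (12) ⊆ (204, 312). Containment (⊆): since 12 | 204 and 12 | 312 (204 = 12·17, 312 = 12·26), every Z-linear combination of 204 and 312 is divisible by 12, so (204, 312) ⊆ (12). Therefore (204, 312) = (12), d = 12.

Final answer: (204, 312) = (12); d = 12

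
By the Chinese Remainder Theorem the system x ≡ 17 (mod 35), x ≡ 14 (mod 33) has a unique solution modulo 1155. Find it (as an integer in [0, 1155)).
The moduli 35, 33 are pairwise coprime, so by the CRT there is a unique solution mod 35·33 = 1155.
Solve by successive substitution. Start with x ≡ 17 (mod 35).
  Combine with x ≡ 14 (mod 33): write x = 17 + 35·t and require 17 + 35·t ≡ 14 (mod 33), i.e. 35·t ≡ 14 − 17 ≡ 30 (mod 33). Since 35^(−1) ≡ 17 (mod 33) (35 ≡ 2 (mod 33)), t ≡ 17·30 ≡ 15 (mod 33). So x ≡ 17 + 35·15 = 542 (mod 1155).
Unique solution in [0, 1155): x = 542.

Final answer: x ≡ 542 (mod 1155); the representative in [0, 1155) is 542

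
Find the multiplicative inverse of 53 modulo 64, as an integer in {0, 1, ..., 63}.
Apply the extended Euclidean algorithm to (64, 53), tracking rows (r, s, t) with s·64 + t·53 = r. Each division r_prev = q·r_cur + r_new produces the new row as (previous row) − q·(current row):
  row A: (64, 1, 0)   [1·64 + 0·53 = 64]
  row B: (53, 0, 1)   [0·64 + 1·53 = 53]
  64 = 1·53 + 11   → row C = row A − 1·row B = (11, 1, −1)   [check: 1·64 − 1·53 = 11]
  53 = 4·11 + 9   → row D = row B − 4·row C = (9, −4, 5)   [check: −4·64 + 5·53 = 9]
  11 = 1·9 + 2   → row E = row C − 1·row D = (2, 5, −6)   [check: 5·64 − 6·53 = 2]
  9 = 4·2 + 1   → row F = row D − 4·row E = (1, −24, 29)   [check: −24·64 + 29·53 = 1]
  2 = 2·1 + 0   → remainder 0, stop. gcd = 1 (last nonzero row F).
The gcd is 1, so 53 is invertible mod 64. The last nonzero row gives −24·64 + 29·53 = 1, so t = 29. So 53^(−1) ≡ 29 (mod 64). Verify: 53 · 29 = 1537 ≡ 1 (mod 64). ✓

Final answer: 53^(−1) ≡ 29 (mod 64)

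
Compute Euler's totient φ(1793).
φ is multiplicative, with φ(p^e) = p^e − p^(e−1). Factorise 1793 = 11 · 163. Then
  φ(1793) = (11 − 1) · (163 − 1) = 10 · 162 = 1620.

Final answer: φ(1793) = 1620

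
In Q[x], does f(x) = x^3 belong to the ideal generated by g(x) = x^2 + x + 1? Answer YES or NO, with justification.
NO

In Q[x] the ideal (g) consists of all multiples of g, so f ∈ (g) iff g | f, i.e. iff the remainder of f on division by g is 0. Divide f by g (g is monic, so eliminate the leading term of the running remainder at each step):
  leading term x^3: subtract (x)·g(x) = x^3 + x^2 + x, leaving -x^2 - x
  leading term -x^2: subtract (-1)·g(x) = -x^2 - x - 1, leaving 1
The remainder r(x) = 1 ≠ 0 (and deg r < deg g), so g ∤ f, i.e. f ∉ (g).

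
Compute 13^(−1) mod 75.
13^(−1) ≡ 52 (mod 75)

Apply the extended Euclidean algorithm to (75, 13), tracking rows (r, s, t) with s·75 + t·13 = r. Each division r_prev = q·r_cur + r_new produces the new row as (previous row) − q·(current row):
  row A: (75, 1, 0)   [1·75 + 0·13 = 75]
  row B: (13, 0, 1)   [0·75 + 1·13 = 13]
  75 = 5·13 + 10   → row C = row A − 5·row B = (10, 1, −5)   [check: 1·75 − 5·13 = 10]
  13 = 1·10 + 3   → row D = row B − 1·row C = (3, −1, 6)   [check: −1·75 + 6·13 = 3]
  10 = 3·3 + 1   → row E = row C − 3·row D = (1, 4, −23)   [check: 4·75 − 23·13 = 1]
  3 = 3·1 + 0   → remainder 0, stop. gcd = 1 (last nonzero row E).
The gcd is 1, so 13 is invertible mod 75. The last nonzero row gives 4·75 − 23·13 = 1, so t = −23. So 13^(−1) ≡ −23 ≡ 52 (mod 75). Verify: 13 · 52 = 676 ≡ 1 (mod 75). ✓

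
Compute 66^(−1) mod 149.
Apply the extended Euclidean algorithm to (149, 66), tracking rows (r, s, t) with s·149 + t·66 = r. Each division r_prev = q·r_cur + r_new produces the new row as (previous row) − q·(current row):
  row A: (149, 1, 0)   [1·149 + 0·66 = 149]
  row B: (66, 0, 1)   [0·149 + 1·66 = 66]
  149 = 2·66 + 17   → row C = row A − 2·row B = (17, 1, −2)   [check: 1·149 − 2·66 = 17]
  66 = 3·17 + 15   → row D = row B − 3·row C = (15, −3, 7)   [check: −3·149 + 7·66 = 15]
  17 = 1·15 + 2   → row E = row C − 1·row D = (2, 4, −9)   [check: 4·149 − 9·66 = 2]
  15 = 7·2 + 1   → row F = row D − 7·row E = (1, −31, 70)   [check: −31·149 + 70·66 = 1]
  2 = 2·1 + 0   → remainder 0, stop. gcd = 1 (last nonzero row F).
The gcd is 1, so 66 is invertible mod 149. The last nonzero row gives −31·149 + 70·66 = 1, so t = 70. So 66^(−1) ≡ 70 (mod 149). Verify: 66 · 70 = 4620 ≡ 1 (mod 149). ✓

Final answer: 66^(−1) ≡ 70 (mod 149)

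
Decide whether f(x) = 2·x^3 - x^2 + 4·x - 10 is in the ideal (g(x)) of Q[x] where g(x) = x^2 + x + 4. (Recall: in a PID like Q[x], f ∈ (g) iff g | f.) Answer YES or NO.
In Q[x] the ideal (g) consists of all multiples of g, so f ∈ (g) iff g | f, i.e. iff the remainder of f on division by g is 0. Divide f by g (g is monic, so eliminate the leading term of the running remainder at each step):
  leading term 2·x^3: subtract (2·x)·g(x) = 2·x^3 + 2·x^2 + 8·x, leaving -3·x^2 - 4·x - 10
  leading term -3·x^2: subtract (-3)·g(x) = -3·x^2 - 3·x - 12, leaving 2 - x
The remainder r(x) = 2 - x ≠ 0 (and deg r < deg g), so g ∤ f, i.e. f ∉ (g).

Final answer: NO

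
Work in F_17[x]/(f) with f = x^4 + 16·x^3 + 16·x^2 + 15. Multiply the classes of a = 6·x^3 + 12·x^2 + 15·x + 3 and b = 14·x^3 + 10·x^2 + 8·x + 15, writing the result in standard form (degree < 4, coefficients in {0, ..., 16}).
a · b ≡ 2·x^3 + 14·x^2 + 6·x + 12 (mod f(x))

Multiply as integer polynomials: a · b = 84·x^6 + 228·x^5 + 378·x^4 + 378·x^3 + 330·x^2 + 249·x + 45. Reducing coefficients mod 17: a · b ≡ 16·x^6 + 7·x^5 + 4·x^4 + 4·x^3 + 7·x^2 + 11·x + 11. Now divide by f(x) = x^4 + 16·x^3 + 16·x^2 + 15 in F_17[x], eliminating the leading term at each step:
  leading term 16·x^6: subtract (16·x^2)·f(x) = 16·x^6 + x^5 + x^4 + 2·x^2, leaving 6·x^5 + 3·x^4 + 4·x^3 + 5·x^2 + 11·x + 11 (coefficients mod 17)
  leading term 6·x^5: subtract (6·x)·f(x) = 6·x^5 + 11·x^4 + 11·x^3 + 5·x, leaving 9·x^4 + 10·x^3 + 5·x^2 + 6·x + 11 (coefficients mod 17)
  leading term 9·x^4: subtract (9)·f(x) = 9·x^4 + 8·x^3 + 8·x^2 + 16, leaving 2·x^3 + 14·x^2 + 6·x + 12 (coefficients mod 17)
The degree is now < 4, so this is the remainder. Hence a · b ≡ 2·x^3 + 14·x^2 + 6·x + 12 in F_17[x]/(f).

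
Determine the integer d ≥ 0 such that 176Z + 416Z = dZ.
In the PID Z, (a, b) is generated by gcd(a, b). Compute gcd(416, 176) with the extended Euclidean algorithm, tracking rows (r, s, t) with s·416 + t·176 = r:
  row A: (416, 1, 0)   [1·416 + 0·176 = 416]
  row B: (176, 0, 1)   [0·416 + 1·176 = 176]
  416 = 2·176 + 64   → row C = row A − 2·row B = (64, 1, −2)   [check: 1·416 − 2·176 = 64]
  176 = 2·64 + 48   → row D = row B − 2·row C = (48, −2, 5)   [check: −2·416 + 5·176 = 48]
  64 = 1·48 + 16   → row E = row C − 1·row D = (16, 3, −7)   [check: 3·416 − 7·176 = 16]
  48 = 3·16 + 0   → remainder 0, stop. gcd = 16 (last nonzero row E).
So gcd(176, 416) = 16, with Bézout identity 3·416 − 7·176 = 16. Containment (⊇): the Bézout identity exhibits 16 as an element of (176, 416), giving (16) ⊆ (176, 416). Containment (⊆): since 16 | 176 and 16 | 416 (176 = 16·11, 416 = 16·26), every Z-linear combination of 176 and 416 is divisible by 16, so (176, 416) ⊆ (16). Therefore (176, 416) = (16), d = 16.

Final answer: (176, 416) = (16); d = 16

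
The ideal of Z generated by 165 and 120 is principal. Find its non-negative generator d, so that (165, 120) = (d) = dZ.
(165, 120) = (15); d = 15

In the PID Z, (a, b) is generated by gcd(a, b). Compute gcd(165, 120) with the extended Euclidean algorithm, tracking rows (r, s, t) with s·165 + t·120 = r:
  row A: (165, 1, 0)   [1·165 + 0·120 = 165]
  row B: (120, 0, 1)   [0·165 + 1·120 = 120]
  165 = 1·120 + 45   → row C = row A − 1·row B = (45, 1, −1)   [check: 1·165 − 1·120 = 45]
  120 = 2·45 + 30   → row D = row B − 2·row C = (30, −2, 3)   [check: −2·165 + 3·120 = 30]
  45 = 1·30 + 15   → row E = row C − 1·row D = (15, 3, −4)   [check: 3·165 − 4·120 = 15]
  30 = 2·15 + 0   → remainder 0, stop. gcd = 15 (last nonzero row E).
So gcd(165, 120) = 15, with Bézout identity 3·165 − 4·120 = 15. Containment (⊇): the Bézout identity exhibits 15 as an element of (165, 120), giving (15) ⊆ (165, 120). Containment (⊆): since 15 | 165 and 15 | 120 (165 = 15·11, 120 = 15·8), every Z-linear combination of 165 and 120 is divisible by 15, so (165, 120) ⊆ (15). Therefore (165, 120) = (15), d = 15.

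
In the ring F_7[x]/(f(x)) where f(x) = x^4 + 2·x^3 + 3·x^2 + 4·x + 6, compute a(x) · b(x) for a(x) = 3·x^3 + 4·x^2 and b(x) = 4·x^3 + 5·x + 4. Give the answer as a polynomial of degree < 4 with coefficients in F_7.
a · b ≡ 4·x^3 + 5·x^2 + 5·x + 2 (mod f(x))

Multiply as integer polynomials: a · b = 12·x^6 + 16·x^5 + 15·x^4 + 32·x^3 + 16·x^2. Reducing coefficients mod 7: a · b ≡ 5·x^6 + 2·x^5 + x^4 + 4·x^3 + 2·x^2. Now divide by f(x) = x^4 + 2·x^3 + 3·x^2 + 4·x + 6 in F_7[x], eliminating the leading term at each step:
  leading term 5·x^6: subtract (5·x^2)·f(x) = 5·x^6 + 3·x^5 + x^4 + 6·x^3 + 2·x^2, leaving 6·x^5 + 5·x^3 (coefficients mod 7)
  leading term 6·x^5: subtract (6·x)·f(x) = 6·x^5 + 5·x^4 + 4·x^3 + 3·x^2 + x, leaving 2·x^4 + x^3 + 4·x^2 + 6·x (coefficients mod 7)
  leading term 2·x^4: subtract (2)·f(x) = 2·x^4 + 4·x^3 + 6·x^2 + x + 5, leaving 4·x^3 + 5·x^2 + 5·x + 2 (coefficients mod 7)
The degree is now < 4, so this is the remainder. Hence a · b ≡ 4·x^3 + 5·x^2 + 5·x + 2 in F_7[x]/(f).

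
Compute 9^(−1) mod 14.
9^(−1) ≡ 11 (mod 14)

Apply the extended Euclidean algorithm to (14, 9), tracking rows (r, s, t) with s·14 + t·9 = r. Each division r_prev = q·r_cur + r_new produces the new row as (previous row) − q·(current row):
  row A: (14, 1, 0)   [1·14 + 0·9 = 14]
  row B: (9, 0, 1)   [0·14 + 1·9 = 9]
  14 = 1·9 + 5   → row C = row A − 1·row B = (5, 1, −1)   [check: 1·14 − 1·9 = 5]
  9 = 1·5 + 4   → row D = row B − 1·row C = (4, −1, 2)   [check: −1·14 + 2·9 = 4]
  5 = 1·4 + 1   → row E = row C − 1·row D = (1, 2, −3)   [check: 2·14 − 3·9 = 1]
  4 = 4·1 + 0   → remainder 0, stop. gcd = 1 (last nonzero row E).
The gcd is 1, so 9 is invertible mod 14. The last nonzero row gives 2·14 − 3·9 = 1, so t = −3. So 9^(−1) ≡ −3 ≡ 11 (mod 14). Verify: 9 · 11 = 99 ≡ 1 (mod 14). ✓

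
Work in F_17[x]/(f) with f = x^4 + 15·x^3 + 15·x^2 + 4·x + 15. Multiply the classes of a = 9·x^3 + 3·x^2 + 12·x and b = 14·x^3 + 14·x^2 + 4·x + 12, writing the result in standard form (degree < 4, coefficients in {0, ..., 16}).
a · b ≡ 2·x^3 + 6·x^2 + x + 7 (mod f(x))

Multiply as integer polynomials: a · b = 126·x^6 + 168·x^5 + 246·x^4 + 288·x^3 + 84·x^2 + 144·x. Reducing coefficients mod 17: a · b ≡ 7·x^6 + 15·x^5 + 8·x^4 + 16·x^3 + 16·x^2 + 8·x. Now divide by f(x) = x^4 + 15·x^3 + 15·x^2 + 4·x + 15 in F_17[x], eliminating the leading term at each step:
  leading term 7·x^6: subtract (7·x^2)·f(x) = 7·x^6 + 3·x^5 + 3·x^4 + 11·x^3 + 3·x^2, leaving 12·x^5 + 5·x^4 + 5·x^3 + 13·x^2 + 8·x (coefficients mod 17)
  leading term 12·x^5: subtract (12·x)·f(x) = 12·x^5 + 10·x^4 + 10·x^3 + 14·x^2 + 10·x, leaving 12·x^4 + 12·x^3 + 16·x^2 + 15·x (coefficients mod 17)
  leading term 12·x^4: subtract (12)·f(x) = 12·x^4 + 10·x^3 + 10·x^2 + 14·x + 10, leaving 2·x^3 + 6·x^2 + x + 7 (coefficients mod 17)
The degree is now < 4, so this is the remainder. Hence a · b ≡ 2·x^3 + 6·x^2 + x + 7 in F_17[x]/(f).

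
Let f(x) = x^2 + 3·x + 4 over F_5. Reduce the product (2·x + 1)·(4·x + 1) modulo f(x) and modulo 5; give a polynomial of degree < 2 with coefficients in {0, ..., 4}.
Multiply as integer polynomials: a · b = 8·x^2 + 6·x + 1. Reducing coefficients mod 5: a · b ≡ 3·x^2 + x + 1. Now divide by f(x) = x^2 + 3·x + 4 in F_5[x], eliminating the leading term at each step:
  leading term 3·x^2: subtract (3)·f(x) = 3·x^2 + 4·x + 2, leaving 2·x + 4 (coefficients mod 5)
The degree is now < 2, so this is the remainder. Hence a · b ≡ 2·x + 4 in F_5[x]/(f).

Final answer: a · b ≡ 2·x + 4 (mod f(x))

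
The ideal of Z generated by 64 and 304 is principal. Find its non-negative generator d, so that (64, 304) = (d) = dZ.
In the PID Z, (a, b) is generated by gcd(a, b). Compute gcd(304, 64) with the extended Euclidean algorithm, tracking rows (r, s, t) with s·304 + t·64 = r:
  row A: (304, 1, 0)   [1·304 + 0·64 = 304]
  row B: (64, 0, 1)   [0·304 + 1·64 = 64]
  304 = 4·64 + 48   → row C = row A − 4·row B = (48, 1, −4)   [check: 1·304 − 4·64 = 48]
  64 = 1·48 + 16   → row D = row B − 1·row C = (16, −1, 5)   [check: −1·304 + 5·64 = 16]
  48 = 3·16 + 0   → remainder 0, stop. gcd = 16 (last nonzero row D).
So gcd(64, 304) = 16, with Bézout identity −1·304 + 5·64 = 16. Containment (⊇): the Bézout identity exhibits 16 as an element of (64, 304), giving (16) ⊆ (64, 304). Containment (⊆): since 16 | 64 and 16 | 304 (64 = 16·4, 304 = 16·19), every Z-linear combination of 64 and 304 is divisible by 16, so (64, 304) ⊆ (16). Therefore (64, 304) = (16), d = 16.

Final answer: (64, 304) = (16); d = 16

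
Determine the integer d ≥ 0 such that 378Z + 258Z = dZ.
(378, 258) = (6); d = 6

In the PID Z, (a, b) is generated by gcd(a, b). Compute gcd(378, 258) with the extended Euclidean algorithm, tracking rows (r, s, t) with s·378 + t·258 = r:
  row A: (378, 1, 0)   [1·378 + 0·258 = 378]
  row B: (258, 0, 1)   [0·378 + 1·258 = 258]
  378 = 1·258 + 120   → row C = row A − 1·row B = (120, 1, −1)   [check: 1·378 − 1·258 = 120]
  258 = 2·120 + 18   → row D = row B − 2·row C = (18, −2, 3)   [check: −2·378 + 3·258 = 18]
  120 = 6·18 + 12   → row E = row C − 6·row D = (12, 13, −19)   [check: 13·378 − 19·258 = 12]
  18 = 1·12 + 6   → row F = row D − 1·row E = (6, −15, 22)   [check: −15·378 + 22·258 = 6]
  12 = 2·6 + 0   → remainder 0, stop. gcd = 6 (last nonzero row F).
So gcd(378, 258) = 6, with Bézout identity −15·378 + 22·258 = 6. Containment (⊇): the Bézout identity exhibits 6 as an element of (378, 258), giving (6) ⊆ (378, 258). Containment (⊆): since 6 | 378 and 6 | 258 (378 = 6·63, 258 = 6·43), every Z-linear combination of 378 and 258 is divisible by 6, so (378, 258) ⊆ (6). Therefore (378, 258) = (6), d = 6.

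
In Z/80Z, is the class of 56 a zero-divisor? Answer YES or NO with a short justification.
YES

gcd(56, 80) = 8 > 1, so 56 is not a unit in Z/80Z. In Z/nZ every nonzero non-unit is a zero-divisor: explicitly, take b = 80/gcd = 10 ≠ 0 (mod 80); then 56·10 = 560 = 7·80, i.e. 56·10 ≡ 0 (mod 80). So 56 is a zero-divisor.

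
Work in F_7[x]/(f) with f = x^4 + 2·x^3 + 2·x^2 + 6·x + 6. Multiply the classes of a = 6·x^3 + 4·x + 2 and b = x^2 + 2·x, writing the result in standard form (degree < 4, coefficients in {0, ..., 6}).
Multiply as integer polynomials: a · b = 6·x^5 + 12·x^4 + 4·x^3 + 10·x^2 + 4·x. Reducing coefficients mod 7: a · b ≡ 6·x^5 + 5·x^4 + 4·x^3 + 3·x^2 + 4·x. Now divide by f(x) = x^4 + 2·x^3 + 2·x^2 + 6·x + 6 in F_7[x], eliminating the leading term at each step:
  leading term 6·x^5: subtract (6·x)·f(x) = 6·x^5 + 5·x^4 + 5·x^3 + x^2 + x, leaving 6·x^3 + 2·x^2 + 3·x (coefficients mod 7)
The degree is now < 4, so this is the remainder. Hence a · b ≡ 6·x^3 + 2·x^2 + 3·x in F_7[x]/(f).

Final answer: a · b ≡ 6·x^3 + 2·x^2 + 3·x (mod f(x))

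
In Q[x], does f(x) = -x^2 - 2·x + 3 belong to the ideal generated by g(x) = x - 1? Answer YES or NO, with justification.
YES

In Q[x] the ideal (g) consists of all multiples of g, so f ∈ (g) iff g | f, i.e. iff the remainder of f on division by g is 0. Divide f by g (g is monic, so eliminate the leading term of the running remainder at each step):
  leading term -x^2: subtract (-x)·g(x) = -x^2 + x, leaving 3 - 3·x
  leading term -3·x: subtract (-3)·g(x) = 3 - 3·x, leaving 0
The remainder is 0, so f(x) = g(x) · h(x) with h(x) = -x - 3. Hence g | f, i.e. f ∈ (g).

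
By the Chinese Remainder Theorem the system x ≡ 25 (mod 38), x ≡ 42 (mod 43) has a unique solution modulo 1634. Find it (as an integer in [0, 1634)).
The moduli 38, 43 are pairwise coprime, so by the CRT there is a unique solution mod 38·43 = 1634.
Solve by successive substitution. Start with x ≡ 25 (mod 38).
  Combine with x ≡ 42 (mod 43): write x = 25 + 38·t and require 25 + 38·t ≡ 42 (mod 43), i.e. 38·t ≡ 42 − 25 ≡ 17 (mod 43). Since 38^(−1) ≡ 17 (mod 43), t ≡ 17·17 ≡ 31 (mod 43). So x ≡ 25 + 38·31 = 1203 (mod 1634).
Unique solution in [0, 1634): x = 1203.

Final answer: x ≡ 1203 (mod 1634); the representative in [0, 1634) is 1203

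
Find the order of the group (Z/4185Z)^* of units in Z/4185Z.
(Z/4185Z)^* consists of the classes a with gcd(a, 4185) = 1, so its order is φ(4185). φ is multiplicative, with φ(p^e) = p^e − p^(e−1). Factorise 4185 = 3^3 · 5 · 31. Then
  φ(4185) = (3^3 − 3^2) · (5 − 1) · (31 − 1) = 18 · 4 · 30 = 2160.
Thus |(Z/4185Z)^*| = 2160.

Final answer: |(Z/4185Z)^*| = 2160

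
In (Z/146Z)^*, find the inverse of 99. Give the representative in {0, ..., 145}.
99^(−1) ≡ 59 (mod 146)

Apply the extended Euclidean algorithm to (146, 99), tracking rows (r, s, t) with s·146 + t·99 = r. Each division r_prev = q·r_cur + r_new produces the new row as (previous row) − q·(current row):
  row A: (146, 1, 0)   [1·146 + 0·99 = 146]
  row B: (99, 0, 1)   [0·146 + 1·99 = 99]
  146 = 1·99 + 47   → row C = row A − 1·row B = (47, 1, −1)   [check: 1·146 − 1·99 = 47]
  99 = 2·47 + 5   → row D = row B − 2·row C = (5, −2, 3)   [check: −2·146 + 3·99 = 5]
  47 = 9·5 + 2   → row E = row C − 9·row D = (2, 19, −28)   [check: 19·146 − 28·99 = 2]
  5 = 2·2 + 1   → row F = row D − 2·row E = (1, −40, 59)   [check: −40·146 + 59·99 = 1]
  2 = 2·1 + 0   → remainder 0, stop. gcd = 1 (last nonzero row F).
The gcd is 1, so 99 is invertible mod 146. The last nonzero row gives −40·146 + 59·99 = 1, so t = 59. So 99^(−1) ≡ 59 (mod 146). Verify: 99 · 59 = 5841 ≡ 1 (mod 146). ✓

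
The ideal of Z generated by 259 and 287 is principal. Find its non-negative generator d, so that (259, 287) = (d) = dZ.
In the PID Z, (a, b) is generated by gcd(a, b). Compute gcd(287, 259) with the extended Euclidean algorithm, tracking rows (r, s, t) with s·287 + t·259 = r:
  row A: (287, 1, 0)   [1·287 + 0·259 = 287]
  row B: (259, 0, 1)   [0·287 + 1·259 = 259]
  287 = 1·259 + 28   → row C = row A − 1·row B = (28, 1, −1)   [check: 1·287 − 1·259 = 28]
  259 = 9·28 + 7   → row D = row B − 9·row C = (7, −9, 10)   [check: −9·287 + 10·259 = 7]
  28 = 4·7 + 0   → remainder 0, stop. gcd = 7 (last nonzero row D).
So gcd(259, 287) = 7, with Bézout identity −9·287 + 10·259 = 7. Containment (⊇): the Bézout identity exhibits 7 as an element of (259, 287), giving (7) ⊆ (259, 287). Containment (⊆): since 7 | 259 and 7 | 287 (259 = 7·37, 287 = 7·41), every Z-linear combination of 259 and 287 is divisible by 7, so (259, 287) ⊆ (7). Therefore (259, 287) = (7), d = 7.

Final answer: (259, 287) = (7); d = 7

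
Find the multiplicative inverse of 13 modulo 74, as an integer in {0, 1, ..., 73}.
13^(−1) ≡ 57 (mod 74)

Apply the extended Euclidean algorithm to (74, 13), tracking rows (r, s, t) with s·74 + t·13 = r. Each division r_prev = q·r_cur + r_new produces the new row as (previous row) − q·(current row):
  row A: (74, 1, 0)   [1·74 + 0·13 = 74]
  row B: (13, 0, 1)   [0·74 + 1·13 = 13]
  74 = 5·13 + 9   → row C = row A − 5·row B = (9, 1, −5)   [check: 1·74 − 5·13 = 9]
  13 = 1·9 + 4   → row D = row B − 1·row C = (4, −1, 6)   [check: −1·74 + 6·13 = 4]
  9 = 2·4 + 1   → row E = row C − 2·row D = (1, 3, −17)   [check: 3·74 − 17·13 = 1]
  4 = 4·1 + 0   → remainder 0, stop. gcd = 1 (last nonzero row E).
The gcd is 1, so 13 is invertible mod 74. The last nonzero row gives 3·74 − 17·13 = 1, so t = −17. So 13^(−1) ≡ −17 ≡ 57 (mod 74). Verify: 13 · 57 = 741 ≡ 1 (mod 74). ✓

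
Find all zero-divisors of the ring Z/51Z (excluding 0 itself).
An element a ∈ Z/51Z (with a ≠ 0) is a zero-divisor iff gcd(a, 51) > 1 (because a is a unit precisely when gcd(a, n) = 1, and in Z/nZ every nonzero, non-unit element is a zero-divisor). Scan a = 1, ..., 50 and keep those with gcd(a, 51) > 1:
  gcd(3, 51) = 3, gcd(6, 51) = 3, gcd(9, 51) = 3, gcd(12, 51) = 3, gcd(15, 51) = 3, gcd(17, 51) = 17, gcd(18, 51) = 3, gcd(21, 51) = 3, gcd(24, 51) = 3, gcd(27, 51) = 3, gcd(30, 51) = 3, gcd(33, 51) = 3, gcd(34, 51) = 17, gcd(36, 51) = 3, gcd(39, 51) = 3, gcd(42, 51) = 3, gcd(45, 51) = 3, gcd(48, 51) = 3.
All other a ∈ {1, ..., 50} have gcd(a, 51) = 1 and are units. So the nonzero zero-divisors are exactly the 18 values of a appearing in this scan.

Final answer: nonzero zero-divisors of Z/51Z = {3, 6, 9, 12, 15, 17, 18, 21, 24, 27, 30, 33, 34, 36, 39, 42, 45, 48}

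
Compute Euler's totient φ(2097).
φ is multiplicative, with φ(p^e) = p^e − p^(e−1). Factorise 2097 = 3^2 · 233. Then
  φ(2097) = (3^2 − 3^1) · (233 − 1) = 6 · 232 = 1392.

Final answer: φ(2097) = 1392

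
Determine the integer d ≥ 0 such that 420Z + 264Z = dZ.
In the PID Z, (a, b) is generated by gcd(a, b). Compute gcd(420, 264) with the extended Euclidean algorithm, tracking rows (r, s, t) with s·420 + t·264 = r:
  row A: (420, 1, 0)   [1·420 + 0·264 = 420]
  row B: (264, 0, 1)   [0·420 + 1·264 = 264]
  420 = 1·264 + 156   → row C = row A − 1·row B = (156, 1, −1)   [check: 1·420 − 1·264 = 156]
  264 = 1·156 + 108   → row D = row B − 1·row C = (108, −1, 2)   [check: −1·420 + 2·264 = 108]
  156 = 1·108 + 48   → row E = row C − 1·row D = (48, 2, −3)   [check: 2·420 − 3·264 = 48]
  108 = 2·48 + 12   → row F = row D − 2·row E = (12, −5, 8)   [check: −5·420 + 8·264 = 12]
  48 = 4·12 + 0   → remainder 0, stop. gcd = 12 (last nonzero row F).
So gcd(420, 264) = 12, with Bézout identity −5·420 + 8·264 = 12. Containment (⊇): the Bézout identity exhibits 12 as an element of (420, 264), giving (12) ⊆ (420, 264). Containment (⊆): since 12 | 420 and 12 | 264 (420 = 12·35, 264 = 12·22), every Z-linear combination of 420 and 264 is divisible by 12, so (420, 264) ⊆ (12). Therefore (420, 264) = (12), d = 12.

Final answer: (420, 264) = (12); d = 12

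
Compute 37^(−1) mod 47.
37^(−1) ≡ 14 (mod 47)

Apply the extended Euclidean algorithm to (47, 37), tracking rows (r, s, t) with s·47 + t·37 = r. Each division r_prev = q·r_cur + r_new produces the new row as (previous row) − q·(current row):
  row A: (47, 1, 0)   [1·47 + 0·37 = 47]
  row B: (37, 0, 1)   [0·47 + 1·37 = 37]
  47 = 1·37 + 10   → row C = row A − 1·row B = (10, 1, −1)   [check: 1·47 − 1·37 = 10]
  37 = 3·10 + 7   → row D = row B − 3·row C = (7, −3, 4)   [check: −3·47 + 4·37 = 7]
  10 = 1·7 + 3   → row E = row C − 1·row D = (3, 4, −5)   [check: 4·47 − 5·37 = 3]
  7 = 2·3 + 1   → row F = row D − 2·row E = (1, −11, 14)   [check: −11·47 + 14·37 = 1]
  3 = 3·1 + 0   → remainder 0, stop. gcd = 1 (last nonzero row F).
The gcd is 1, so 37 is invertible mod 47. The last nonzero row gives −11·47 + 14·37 = 1, so t = 14. So 37^(−1) ≡ 14 (mod 47). Verify: 37 · 14 = 518 ≡ 1 (mod 47). ✓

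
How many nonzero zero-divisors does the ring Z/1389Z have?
In Z/1389Z each nonzero element is either a unit (gcd with 1389 is 1) or a zero-divisor (gcd > 1). The number of units is φ(1389): factorise 1389 = 3 · 463, so φ(1389) = (3 − 1) · (463 − 1) = 2 · 462 = 924. The nonzero elements number 1389 − 1 = 1388. Hence the nonzero zero-divisors number 1388 − 924 = 464.

Final answer: Z/1389Z has 464 nonzero zero-divisors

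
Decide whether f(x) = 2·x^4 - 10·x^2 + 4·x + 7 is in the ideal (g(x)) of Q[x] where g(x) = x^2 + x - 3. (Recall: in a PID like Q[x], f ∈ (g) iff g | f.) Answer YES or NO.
In Q[x] the ideal (g) consists of all multiples of g, so f ∈ (g) iff g | f, i.e. iff the remainder of f on division by g is 0. Divide f by g (g is monic, so eliminate the leading term of the running remainder at each step):
  leading term 2·x^4: subtract (2·x^2)·g(x) = 2·x^4 + 2·x^3 - 6·x^2, leaving -2·x^3 - 4·x^2 + 4·x + 7
  leading term -2·x^3: subtract (-2·x)·g(x) = -2·x^3 - 2·x^2 + 6·x, leaving -2·x^2 - 2·x + 7
  leading term -2·x^2: subtract (-2)·g(x) = -2·x^2 - 2·x + 6, leaving 1
The remainder r(x) = 1 ≠ 0 (and deg r < deg g), so g ∤ f, i.e. f ∉ (g).

Final answer: NO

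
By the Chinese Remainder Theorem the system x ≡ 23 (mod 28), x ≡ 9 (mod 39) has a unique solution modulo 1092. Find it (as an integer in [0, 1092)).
The moduli 28, 39 are pairwise coprime, so by the CRT there is a unique solution mod 28·39 = 1092.
Solve by successive substitution. Start with x ≡ 23 (mod 28).
  Combine with x ≡ 9 (mod 39): write x = 23 + 28·t and require 23 + 28·t ≡ 9 (mod 39), i.e. 28·t ≡ 9 − 23 ≡ 25 (mod 39). Since 28^(−1) ≡ 7 (mod 39), t ≡ 7·25 ≡ 19 (mod 39). So x ≡ 23 + 28·19 = 555 (mod 1092).
Unique solution in [0, 1092): x = 555.

Final answer: x ≡ 555 (mod 1092); the representative in [0, 1092) is 555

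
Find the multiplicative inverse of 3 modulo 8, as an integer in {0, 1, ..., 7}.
3^(−1) ≡ 3 (mod 8)

Apply the extended Euclidean algorithm to (8, 3), tracking rows (r, s, t) with s·8 + t·3 = r. Each division r_prev = q·r_cur + r_new produces the new row as (previous row) − q·(current row):
  row A: (8, 1, 0)   [1·8 + 0·3 = 8]
  row B: (3, 0, 1)   [0·8 + 1·3 = 3]
  8 = 2·3 + 2   → row C = row A − 2·row B = (2, 1, −2)   [check: 1·8 − 2·3 = 2]
  3 = 1·2 + 1   → row D = row B − 1·row C = (1, −1, 3)   [check: −1·8 + 3·3 = 1]
  2 = 2·1 + 0   → remainder 0, stop. gcd = 1 (last nonzero row D).
The gcd is 1, so 3 is invertible mod 8. The last nonzero row gives −1·8 + 3·3 = 1, so t = 3. So 3^(−1) ≡ 3 (mod 8). Verify: 3 · 3 = 9 ≡ 1 (mod 8). ✓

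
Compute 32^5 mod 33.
Use repeated squaring. Binary(5) = 101. Walk through the bits of the exponent 5 left-to-right: at each bit after the leading one, square the running value, then multiply by 32 if the bit is 1 (always reducing mod 33):
  bit 1 = 1 (leading): start with 32.
  bit 2 = 0: square 32^2 = 1024 ≡ 1 (mod 33).
  bit 3 = 1: square 1^2 = 1; bit is 1, so multiply 1·32 = 32 (mod 33).
Final value: 32^5 ≡ 32 (mod 33).

Final answer: 32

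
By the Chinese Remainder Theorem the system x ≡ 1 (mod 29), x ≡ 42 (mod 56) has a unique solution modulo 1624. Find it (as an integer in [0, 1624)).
The moduli 29, 56 are pairwise coprime, so by the CRT there is a unique solution mod 29·56 = 1624.
Solve by successive substitution. Start with x ≡ 1 (mod 29).
  Combine with x ≡ 42 (mod 56): write x = 1 + 29·t and require 1 + 29·t ≡ 42 (mod 56), i.e. 29·t ≡ 42 − 1 ≡ 41 (mod 56). Since 29^(−1) ≡ 29 (mod 56), t ≡ 29·41 ≡ 13 (mod 56). So x ≡ 1 + 29·13 = 378 (mod 1624).
Unique solution in [0, 1624): x = 378.

Final answer: x ≡ 378 (mod 1624); the representative in [0, 1624) is 378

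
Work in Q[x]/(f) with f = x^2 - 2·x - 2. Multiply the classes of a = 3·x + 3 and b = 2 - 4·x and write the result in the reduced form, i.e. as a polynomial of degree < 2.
First multiply in Q[x] without reducing: a · b = -12·x^2 - 6·x + 6. Now divide by f(x) = x^2 - 2·x - 2, eliminating the leading term at each step:
  leading term -12·x^2: subtract (-12)·f(x) = -12·x^2 + 24·x + 24, leaving -30·x - 18
The degree is now < 2, so this is the remainder. Hence a · b ≡ -30·x - 18 in Q[x]/(f).

Final answer: a · b ≡ -30·x - 18 (mod f(x))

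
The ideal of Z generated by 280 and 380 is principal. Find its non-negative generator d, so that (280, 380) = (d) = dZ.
(280, 380) = (20); d = 20

In the PID Z, (a, b) is generated by gcd(a, b). Compute gcd(380, 280) with the extended Euclidean algorithm, tracking rows (r, s, t) with s·380 + t·280 = r:
  row A: (380, 1, 0)   [1·380 + 0·280 = 380]
  row B: (280, 0, 1)   [0·380 + 1·280 = 280]
  380 = 1·280 + 100   → row C = row A − 1·row B = (100, 1, −1)   [check: 1·380 − 1·280 = 100]
  280 = 2·100 + 80   → row D = row B − 2·row C = (80, −2, 3)   [check: −2·380 + 3·280 = 80]
  100 = 1·80 + 20   → row E = row C − 1·row D = (20, 3, −4)   [check: 3·380 − 4·280 = 20]
  80 = 4·20 + 0   → remainder 0, stop. gcd = 20 (last nonzero row E).
So gcd(280, 380) = 20, with Bézout identity 3·380 − 4·280 = 20. Containment (⊇): the Bézout identity exhibits 20 as an element of (280, 380), giving (20) ⊆ (280, 380). Containment (⊆): since 20 | 280 and 20 | 380 (280 = 20·14, 380 = 20·19), every Z-linear combination of 280 and 380 is divisible by 20, so (280, 380) ⊆ (20). Therefore (280, 380) = (20), d = 20.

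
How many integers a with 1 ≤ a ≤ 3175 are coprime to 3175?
The number of a ∈ {1, ..., 3175} with gcd(a, 3175) = 1 is by definition Euler's totient φ(3175). φ is multiplicative, with φ(p^e) = p^e − p^(e−1). Factorise 3175 = 5^2 · 127. Then
  φ(3175) = (5^2 − 5^1) · (127 − 1) = 20 · 126 = 2520.
So there are 2520 such integers.

Final answer: 2520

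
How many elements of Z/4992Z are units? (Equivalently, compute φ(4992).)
Z/4992Z has φ(4992) = 1536 units

An element a ∈ Z/4992Z is a unit iff gcd(a, 4992) = 1, so the number of units is φ(4992). φ is multiplicative, with φ(p^e) = p^e − p^(e−1). Factorise 4992 = 2^7 · 3 · 13. Then
  φ(4992) = (2^7 − 2^6) · (3 − 1) · (13 − 1) = 64 · 2 · 12 = 1536.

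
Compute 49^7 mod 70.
49

Use repeated squaring. Binary(7) = 111. Walk through the bits of the exponent 7 left-to-right: at each bit after the leading one, square the running value, then multiply by 49 if the bit is 1 (always reducing mod 70):
  bit 1 = 1 (leading): start with 49.
  bit 2 = 1: square 49^2 = 2401 ≡ 21; bit is 1, so multiply 21·49 = 1029 ≡ 49 (mod 70).
  bit 3 = 1: square 49^2 = 2401 ≡ 21; bit is 1, so multiply 21·49 = 1029 ≡ 49 (mod 70).
Final value: 49^7 ≡ 49 (mod 70).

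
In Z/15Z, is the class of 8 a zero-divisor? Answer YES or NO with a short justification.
NO

gcd(8, 15) = 1, so 8 is a unit in Z/15Z (it has a multiplicative inverse). A unit cannot be a zero-divisor: if 8·b ≡ 0 then multiplying both sides by 8^(−1) gives b ≡ 0. So 8 is not a zero-divisor.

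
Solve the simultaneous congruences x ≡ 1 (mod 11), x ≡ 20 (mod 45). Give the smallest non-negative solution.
x ≡ 155 (mod 495); the representative in [0, 495) is 155

The moduli 11, 45 are pairwise coprime, so by the CRT there is a unique solution mod 11·45 = 495.
Solve by successive substitution. Start with x ≡ 1 (mod 11).
  Combine with x ≡ 20 (mod 45): write x = 1 + 11·t and require 1 + 11·t ≡ 20 (mod 45), i.e. 11·t ≡ 20 − 1 ≡ 19 (mod 45). Since 11^(−1) ≡ 41 (mod 45), t ≡ 41·19 ≡ 14 (mod 45). So x ≡ 1 + 11·14 = 155 (mod 495).
Unique solution in [0, 495): x = 155.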